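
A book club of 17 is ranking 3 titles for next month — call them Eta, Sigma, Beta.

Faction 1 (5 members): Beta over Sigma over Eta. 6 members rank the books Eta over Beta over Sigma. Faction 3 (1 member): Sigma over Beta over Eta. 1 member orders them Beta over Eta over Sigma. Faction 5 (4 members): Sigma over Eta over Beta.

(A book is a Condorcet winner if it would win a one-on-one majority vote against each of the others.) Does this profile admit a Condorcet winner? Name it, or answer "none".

Head-to-head results (17 members):
Eta vs Sigma: 7 to 10, Sigma.
Eta vs Beta: Eta preferred on 6+4 = 10 ballots; Eta wins 10–7.
Sigma vs Beta: Sigma preferred on 1+4 = 5 ballots; Beta wins 12–5.
Each book drops at least one matchup (Eta loses to Sigma; Sigma loses to Beta; Beta loses to Eta); the cycle Eta → Beta → Sigma → Eta rules out a Condorcet winner.

none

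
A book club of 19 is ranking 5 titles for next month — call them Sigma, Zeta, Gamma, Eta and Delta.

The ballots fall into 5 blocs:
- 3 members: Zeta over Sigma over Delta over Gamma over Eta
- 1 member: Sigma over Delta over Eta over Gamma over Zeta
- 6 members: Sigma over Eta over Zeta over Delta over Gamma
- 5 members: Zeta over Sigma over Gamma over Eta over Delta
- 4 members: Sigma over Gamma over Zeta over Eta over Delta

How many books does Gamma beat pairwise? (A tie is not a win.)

1

Gamma against each rival (19 members):
Gamma vs Sigma: Gamma preferred on 0 ballots; Sigma wins 19–0.
Gamma vs Zeta: 1+4 = 5 for Gamma, 14 for Zeta — Zeta by 14–5.
Gamma vs Eta: Gamma is ranked higher on 3+5+4 = 12 ballots, Eta on 7. Gamma wins 12–7.
Gamma vs Delta: Gamma is ranked higher on 5+4 = 9 ballots, Delta on 10. Delta wins 10–9.
Gamma beats Eta; loses to Sigma, Zeta, Delta — 1 pairwise win.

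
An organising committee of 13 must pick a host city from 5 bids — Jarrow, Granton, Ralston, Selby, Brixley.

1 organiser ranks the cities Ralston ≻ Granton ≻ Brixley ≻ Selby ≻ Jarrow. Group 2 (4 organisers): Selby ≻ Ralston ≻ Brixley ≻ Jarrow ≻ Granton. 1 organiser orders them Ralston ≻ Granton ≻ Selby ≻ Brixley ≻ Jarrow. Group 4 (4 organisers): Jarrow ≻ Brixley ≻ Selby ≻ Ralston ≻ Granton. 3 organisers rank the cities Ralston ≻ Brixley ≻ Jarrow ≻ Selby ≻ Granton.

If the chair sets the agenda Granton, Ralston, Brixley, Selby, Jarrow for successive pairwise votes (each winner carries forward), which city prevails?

Jarrow

Round 1: Granton vs Ralston — 0–13, Ralston advances.
Round 2: Ralston vs Brixley — 9–4, Ralston advances.
Round 3: Ralston vs Selby — 5–8, Selby advances.
Round 4: Selby vs Jarrow — 6–7, Jarrow advances.
Jarrow survives the agenda.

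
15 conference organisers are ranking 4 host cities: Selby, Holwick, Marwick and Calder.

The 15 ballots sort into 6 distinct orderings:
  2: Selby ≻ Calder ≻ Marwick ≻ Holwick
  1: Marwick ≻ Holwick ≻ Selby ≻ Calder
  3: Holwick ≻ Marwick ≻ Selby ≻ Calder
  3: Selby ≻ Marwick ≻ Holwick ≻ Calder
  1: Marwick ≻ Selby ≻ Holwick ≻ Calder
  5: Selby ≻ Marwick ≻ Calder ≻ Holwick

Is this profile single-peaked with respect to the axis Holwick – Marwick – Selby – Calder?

Axis positions: Holwick=1, Marwick=2, Selby=3, Calder=4.
Bloc 1 (peak Selby at position 3): ranking walks positions 3-4-2-1, expanding outward from the peak — single-peaked.
Bloc 2 (peak Marwick at position 2): ranking walks positions 2-1-3-4, expanding outward from the peak — single-peaked.
Bloc 3 (peak Holwick at position 1): ranking walks positions 1-2-3-4, expanding outward from the peak — single-peaked.
Bloc 4 (peak Selby at position 3): ranking walks positions 3-2-1-4, expanding outward from the peak — single-peaked.
Bloc 5 (peak Marwick at position 2): ranking walks positions 2-3-1-4, expanding outward from the peak — single-peaked.
Bloc 6 (peak Selby at position 3): ranking walks positions 3-2-4-1, expanding outward from the peak — single-peaked.
Every ranking is single-peaked on this axis.

yes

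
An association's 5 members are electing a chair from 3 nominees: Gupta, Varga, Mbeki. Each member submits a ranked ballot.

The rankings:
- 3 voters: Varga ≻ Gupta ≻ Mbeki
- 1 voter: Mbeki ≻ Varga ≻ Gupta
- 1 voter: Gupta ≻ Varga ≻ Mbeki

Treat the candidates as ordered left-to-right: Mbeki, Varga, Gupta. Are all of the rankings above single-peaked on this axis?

Axis positions: Mbeki=1, Varga=2, Gupta=3.
Ballot type 1 (peak Varga at position 2): ranking walks positions 2-3-1, expanding outward from the peak — single-peaked.
Ballot type 2 (peak Mbeki at position 1): ranking walks positions 1-2-3, expanding outward from the peak — single-peaked.
Ballot type 3 (peak Gupta at position 3): ranking walks positions 3-2-1, expanding outward from the peak — single-peaked.
Every ranking is single-peaked on this axis.

yes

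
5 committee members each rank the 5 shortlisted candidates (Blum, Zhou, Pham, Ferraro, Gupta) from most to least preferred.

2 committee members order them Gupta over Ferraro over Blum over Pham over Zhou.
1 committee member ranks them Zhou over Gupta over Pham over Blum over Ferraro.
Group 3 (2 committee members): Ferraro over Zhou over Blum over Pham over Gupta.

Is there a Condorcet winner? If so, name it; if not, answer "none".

Pairwise majorities:
Blum vs Zhou: Zhou, 3–2.
Blum–Pham: Blum 4–1.
Blum–Ferraro: Ferraro 4–1.
Blum vs Gupta: Gupta, 3–2.
Zhou–Pham: Zhou 3–2.
Zhou vs Ferraro: Ferraro, 4–1.
Zhou vs Gupta: Zhou, 3–2.
Pham vs Ferraro: Ferraro, 4–1.
Pham vs Gupta: Gupta, 3–2.
Ferraro vs Gupta: Gupta wins 3–2.
Each candidate drops at least one matchup (Blum loses to Zhou; Zhou loses to Ferraro; Pham loses to Blum; Ferraro loses to Gupta; Gupta loses to Zhou); the cycle Zhou → Gupta → Ferraro → Zhou rules out a Condorcet winner.

none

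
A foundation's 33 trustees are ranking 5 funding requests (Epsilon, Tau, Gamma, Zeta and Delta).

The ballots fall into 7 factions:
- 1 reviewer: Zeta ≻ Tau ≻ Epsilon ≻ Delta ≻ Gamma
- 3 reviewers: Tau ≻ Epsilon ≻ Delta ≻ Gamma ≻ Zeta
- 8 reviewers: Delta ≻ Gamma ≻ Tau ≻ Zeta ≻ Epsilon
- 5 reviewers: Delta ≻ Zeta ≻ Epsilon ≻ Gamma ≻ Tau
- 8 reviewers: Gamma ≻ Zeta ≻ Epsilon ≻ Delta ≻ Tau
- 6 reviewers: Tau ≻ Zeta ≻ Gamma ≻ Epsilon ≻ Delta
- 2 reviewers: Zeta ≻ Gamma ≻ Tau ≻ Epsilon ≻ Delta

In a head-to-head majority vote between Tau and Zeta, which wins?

Ballots ranking Tau above Zeta: 3 + 8 + 6 = 17.
Ballots ranking Zeta above Tau: 33 − 17 = 16.
Tau wins the head-to-head 17–16.

Tau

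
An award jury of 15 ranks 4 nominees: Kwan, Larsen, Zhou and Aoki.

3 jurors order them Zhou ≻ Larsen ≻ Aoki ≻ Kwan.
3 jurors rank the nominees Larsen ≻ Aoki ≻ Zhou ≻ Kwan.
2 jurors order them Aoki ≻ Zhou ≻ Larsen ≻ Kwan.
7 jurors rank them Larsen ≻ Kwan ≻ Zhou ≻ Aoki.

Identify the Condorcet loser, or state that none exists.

Kwan

Head-to-head results (15 jurors):
Kwan vs Larsen: 0 to 15, Larsen.
Kwan vs Zhou: Zhou wins 8–7.
Kwan vs Aoki: Kwan preferred on 7 ballots; Aoki wins 8–7.
Larsen vs Zhou: Larsen, 10–5.
Larsen vs Aoki: Larsen, 13–2.
Zhou vs Aoki: 10 to 5, Zhou.
Kwan loses to every other nominee — it is the Condorcet loser.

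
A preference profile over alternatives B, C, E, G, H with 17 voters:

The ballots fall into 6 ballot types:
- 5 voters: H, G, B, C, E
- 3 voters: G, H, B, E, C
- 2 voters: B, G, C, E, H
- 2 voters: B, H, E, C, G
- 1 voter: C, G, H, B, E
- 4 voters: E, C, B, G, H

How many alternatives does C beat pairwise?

0

C against each rival (17 voters):
C vs B: C preferred on 1+4 = 5 ballots; B wins 12–5.
C vs E: C preferred on 5+2+1 = 8 ballots; E wins 9–8.
C vs G: G wins 10–7.
C vs H: C is ranked higher on 2+1+4 = 7 ballots, H on 10. H wins 10–7.
C beats no one; loses to B, E, G, H — 0 pairwise wins.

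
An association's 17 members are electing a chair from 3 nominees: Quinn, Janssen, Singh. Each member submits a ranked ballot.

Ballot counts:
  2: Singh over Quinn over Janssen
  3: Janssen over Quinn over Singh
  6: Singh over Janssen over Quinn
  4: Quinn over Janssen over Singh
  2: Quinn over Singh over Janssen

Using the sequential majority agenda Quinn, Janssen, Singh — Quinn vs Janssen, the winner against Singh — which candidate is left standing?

Round 1: Quinn vs Janssen — 8–9, Janssen advances.
Round 2: Janssen vs Singh — 7–10, Singh advances.
The agenda winner is Singh.

Singh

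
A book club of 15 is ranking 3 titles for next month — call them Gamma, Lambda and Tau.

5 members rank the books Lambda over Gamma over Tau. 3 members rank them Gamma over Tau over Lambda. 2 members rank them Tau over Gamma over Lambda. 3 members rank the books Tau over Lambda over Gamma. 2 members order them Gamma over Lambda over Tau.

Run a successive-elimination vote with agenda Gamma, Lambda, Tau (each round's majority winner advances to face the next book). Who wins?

Round 1: Gamma vs Lambda — 7–8, Lambda advances.
Round 2: Lambda vs Tau — 7–8, Tau advances.
The agenda winner is Tau.

Tau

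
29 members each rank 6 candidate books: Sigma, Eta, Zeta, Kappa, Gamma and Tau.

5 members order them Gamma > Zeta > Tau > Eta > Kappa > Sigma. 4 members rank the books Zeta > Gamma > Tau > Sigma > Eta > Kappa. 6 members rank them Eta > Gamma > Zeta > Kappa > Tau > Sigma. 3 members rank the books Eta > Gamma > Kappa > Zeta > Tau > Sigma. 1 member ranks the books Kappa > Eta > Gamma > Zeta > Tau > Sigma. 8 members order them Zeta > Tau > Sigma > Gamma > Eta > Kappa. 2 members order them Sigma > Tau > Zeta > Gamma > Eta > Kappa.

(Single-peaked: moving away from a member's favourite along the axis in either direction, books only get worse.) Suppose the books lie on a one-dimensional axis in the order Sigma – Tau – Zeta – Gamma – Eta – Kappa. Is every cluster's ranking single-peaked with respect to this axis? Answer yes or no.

yes

Axis positions: Sigma=1, Tau=2, Zeta=3, Gamma=4, Eta=5, Kappa=6.
Cluster 1 (peak Gamma at position 4): ranking walks positions 4-3-2-5-6-1, expanding outward from the peak — single-peaked.
Cluster 2 (peak Zeta at position 3): ranking walks positions 3-4-2-1-5-6, expanding outward from the peak — single-peaked.
Cluster 3 (peak Eta at position 5): ranking walks positions 5-4-3-6-2-1, expanding outward from the peak — single-peaked.
Cluster 4 (peak Eta at position 5): ranking walks positions 5-4-6-3-2-1, expanding outward from the peak — single-peaked.
Cluster 5 (peak Kappa at position 6): ranking walks positions 6-5-4-3-2-1, expanding outward from the peak — single-peaked.
Cluster 6 (peak Zeta at position 3): ranking walks positions 3-2-1-4-5-6, expanding outward from the peak — single-peaked.
Cluster 7 (peak Sigma at position 1): ranking walks positions 1-2-3-4-5-6, expanding outward from the peak — single-peaked.
Every ranking is single-peaked on this axis.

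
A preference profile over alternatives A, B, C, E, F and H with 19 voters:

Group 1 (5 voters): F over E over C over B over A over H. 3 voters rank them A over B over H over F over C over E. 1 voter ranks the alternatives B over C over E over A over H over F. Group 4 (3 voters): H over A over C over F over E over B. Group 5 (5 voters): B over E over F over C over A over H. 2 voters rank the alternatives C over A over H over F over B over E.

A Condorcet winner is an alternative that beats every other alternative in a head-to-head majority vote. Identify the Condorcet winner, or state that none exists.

F

Check each pair by majority over 19 ballots:
A vs B: A preferred on 3+3+2 = 8 ballots; B wins 11–8.
A vs C: A preferred on 3+3 = 6 ballots; C wins 13–6.
A vs E: 3+3+2 = 8 for A, 11 for E — E by 11–8.
A vs F: 9 to 10, F.
A vs H: A preferred on 5+3+1+5+2 = 16 ballots; A wins 16–3.
B vs C: 3+1+5 = 9 for B, 10 for C — C by 10–9.
B vs E: 11 to 8, B.
B vs F: 3+1+5 = 9 for B, 10 for F — F by 10–9.
B vs H: B is ranked higher on 5+3+1+5 = 14 ballots, H on 5. B wins 14–5.
C vs E: C is ranked higher on 3+1+3+2 = 9 ballots, E on 10. E wins 10–9.
C vs F: C preferred on 1+3+2 = 6 ballots; F wins 13–6.
C vs H: 13 to 6, C.
E vs F: E is ranked higher on 1+5 = 6 ballots, F on 13. F wins 13–6.
E vs H: E preferred on 5+1+5 = 11 ballots; E wins 11–8.
F vs H: 5+5 = 10 for F, 9 for H — F by 10–9.
F wins every pairwise contest, so F is the Condorcet winner.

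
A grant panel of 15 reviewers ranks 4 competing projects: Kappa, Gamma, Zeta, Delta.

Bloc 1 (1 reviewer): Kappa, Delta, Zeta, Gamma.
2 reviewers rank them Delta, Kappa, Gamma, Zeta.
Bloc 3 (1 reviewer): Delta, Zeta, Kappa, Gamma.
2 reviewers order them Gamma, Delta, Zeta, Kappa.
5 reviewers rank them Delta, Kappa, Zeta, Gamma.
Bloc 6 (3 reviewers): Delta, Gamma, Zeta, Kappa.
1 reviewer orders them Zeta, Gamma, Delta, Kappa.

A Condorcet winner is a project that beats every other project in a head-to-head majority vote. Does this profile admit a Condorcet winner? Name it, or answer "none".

Delta

Head-to-head results (15 reviewers):
Kappa vs Gamma: Kappa is ranked higher on 1+2+1+5 = 9 ballots, Gamma on 6. Kappa wins 9–6.
Kappa vs Zeta: 8 to 7, Kappa.
Kappa vs Delta: 1 to 14, Delta.
Gamma vs Zeta: Gamma preferred on 2+2+3 = 7 ballots; Zeta wins 8–7.
Gamma vs Delta: 2+1 = 3 for Gamma, 12 for Delta — Delta by 12–3.
Zeta vs Delta: 1 for Zeta, 14 for Delta — Delta by 14–1.
Only Delta has no losses; Delta is the Condorcet winner.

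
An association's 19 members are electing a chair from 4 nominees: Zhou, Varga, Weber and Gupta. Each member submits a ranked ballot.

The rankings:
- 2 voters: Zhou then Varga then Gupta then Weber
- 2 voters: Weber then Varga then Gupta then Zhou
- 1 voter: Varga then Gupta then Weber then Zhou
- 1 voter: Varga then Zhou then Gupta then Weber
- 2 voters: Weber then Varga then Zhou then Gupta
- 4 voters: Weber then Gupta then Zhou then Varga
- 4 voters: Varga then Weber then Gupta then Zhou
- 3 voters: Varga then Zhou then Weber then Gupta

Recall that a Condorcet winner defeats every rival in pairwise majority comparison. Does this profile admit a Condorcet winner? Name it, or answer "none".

Varga

Pairwise majorities:
Zhou vs Varga: Zhou is ranked higher on 2+4 = 6 ballots, Varga on 13. Varga wins 13–6.
Zhou vs Weber: 6 to 13, Weber.
Zhou vs Gupta: Zhou is ranked higher on 2+1+2+3 = 8 ballots, Gupta on 11. Gupta wins 11–8.
Varga vs Weber: Varga preferred on 2+1+1+4+3 = 11 ballots; Varga wins 11–8.
Varga vs Gupta: 15 to 4, Varga.
Weber vs Gupta: 15 to 4, Weber.
Varga beats each of Zhou, Weber, Gupta — Varga is the Condorcet winner.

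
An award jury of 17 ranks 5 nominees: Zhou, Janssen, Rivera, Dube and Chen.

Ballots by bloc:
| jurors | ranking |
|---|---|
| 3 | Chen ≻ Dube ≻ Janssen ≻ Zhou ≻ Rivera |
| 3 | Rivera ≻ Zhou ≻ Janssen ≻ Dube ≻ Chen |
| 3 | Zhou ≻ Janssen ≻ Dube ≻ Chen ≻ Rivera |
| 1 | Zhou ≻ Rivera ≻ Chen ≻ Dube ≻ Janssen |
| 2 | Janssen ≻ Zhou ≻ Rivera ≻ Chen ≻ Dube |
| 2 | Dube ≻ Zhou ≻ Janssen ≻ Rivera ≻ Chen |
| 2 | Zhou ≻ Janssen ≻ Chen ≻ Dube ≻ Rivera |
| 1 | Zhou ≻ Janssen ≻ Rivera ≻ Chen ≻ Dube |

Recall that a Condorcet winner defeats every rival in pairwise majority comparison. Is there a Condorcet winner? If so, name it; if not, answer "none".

Head-to-head results (17 jurors):
Zhou vs Janssen: Zhou, 12–5.
Zhou vs Rivera: Zhou, 14–3.
Zhou vs Dube: Zhou wins 12–5.
Zhou vs Chen: Zhou preferred on 14 ballots; Zhou wins 14–3.
Janssen–Rivera: Janssen 13–4.
Janssen–Dube: Janssen 11–6.
Janssen vs Chen: Janssen is ranked higher on 3+3+2+2+2+1 = 13 ballots, Chen on 4. Janssen wins 13–4.
Rivera vs Dube: Dube, 10–7.
Rivera vs Chen: Rivera, 9–8.
Dube vs Chen: Dube is ranked higher on 3+3+2 = 8 ballots, Chen on 9. Chen wins 9–8.
Only Zhou has no losses; Zhou is the Condorcet winner.

Zhou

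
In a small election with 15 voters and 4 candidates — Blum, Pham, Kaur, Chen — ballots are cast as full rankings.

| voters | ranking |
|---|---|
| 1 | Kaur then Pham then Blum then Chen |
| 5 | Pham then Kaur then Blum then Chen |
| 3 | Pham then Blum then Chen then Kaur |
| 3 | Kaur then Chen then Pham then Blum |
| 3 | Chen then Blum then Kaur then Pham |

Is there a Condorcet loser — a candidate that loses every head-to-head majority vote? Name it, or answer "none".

Chen

Pairwise majorities:
Blum vs Pham: Pham, 12–3.
Blum vs Kaur: Blum is ranked higher on 3+3 = 6 ballots, Kaur on 9. Kaur wins 9–6.
Blum vs Chen: Blum, 9–6.
Pham vs Kaur: Pham is ranked higher on 5+3 = 8 ballots, Kaur on 7. Pham wins 8–7.
Pham vs Chen: Pham is ranked higher on 1+5+3 = 9 ballots, Chen on 6. Pham wins 9–6.
Kaur vs Chen: Kaur wins 9–6.
Chen is beaten in every head-to-head and is the Condorcet loser.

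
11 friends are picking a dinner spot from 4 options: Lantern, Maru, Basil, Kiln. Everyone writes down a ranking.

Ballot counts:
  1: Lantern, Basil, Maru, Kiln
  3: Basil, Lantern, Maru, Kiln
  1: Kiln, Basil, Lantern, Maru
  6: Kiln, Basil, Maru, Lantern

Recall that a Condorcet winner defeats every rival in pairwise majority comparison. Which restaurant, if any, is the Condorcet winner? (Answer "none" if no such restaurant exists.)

Head-to-head results (11 friends):
Lantern vs Maru: Maru wins 6–5.
Lantern vs Basil: Basil wins 10–1.
Lantern vs Kiln: Kiln wins 7–4.
Maru–Basil: Basil 11–0.
Maru vs Kiln: Kiln, 7–4.
Basil vs Kiln: Kiln, 7–4.
Kiln wins every pairwise contest, so Kiln is the Condorcet winner.

Kiln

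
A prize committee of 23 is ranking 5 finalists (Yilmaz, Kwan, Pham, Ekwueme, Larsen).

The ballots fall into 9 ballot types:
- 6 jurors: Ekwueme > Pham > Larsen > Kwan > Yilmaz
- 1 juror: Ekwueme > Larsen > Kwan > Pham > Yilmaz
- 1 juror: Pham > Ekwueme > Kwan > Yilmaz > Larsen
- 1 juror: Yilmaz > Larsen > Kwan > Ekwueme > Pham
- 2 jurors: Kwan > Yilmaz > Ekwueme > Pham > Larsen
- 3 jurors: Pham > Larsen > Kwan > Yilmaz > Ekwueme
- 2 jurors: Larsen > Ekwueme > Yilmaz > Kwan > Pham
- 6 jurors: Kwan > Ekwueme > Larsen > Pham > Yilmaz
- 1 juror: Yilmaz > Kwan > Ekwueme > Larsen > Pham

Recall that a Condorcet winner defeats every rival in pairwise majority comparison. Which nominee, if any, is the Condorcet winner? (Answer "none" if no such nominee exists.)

none

Pairwise majorities:
Yilmaz vs Kwan: 1+2+1 = 4 for Yilmaz, 19 for Kwan — Kwan by 19–4.
Yilmaz vs Pham: 6 to 17, Pham.
Yilmaz vs Ekwueme: 7 to 16, Ekwueme.
Yilmaz vs Larsen: Yilmaz preferred on 1+1+2+1 = 5 ballots; Larsen wins 18–5.
Kwan vs Pham: 1+1+2+2+6+1 = 13 for Kwan, 10 for Pham — Kwan by 13–10.
Kwan vs Ekwueme: 13 to 10, Kwan.
Kwan vs Larsen: Kwan is ranked higher on 1+2+6+1 = 10 ballots, Larsen on 13. Larsen wins 13–10.
Pham vs Ekwueme: Pham is ranked higher on 1+3 = 4 ballots, Ekwueme on 19. Ekwueme wins 19–4.
Pham vs Larsen: 12 to 11, Pham.
Ekwueme vs Larsen: 17 to 6, Ekwueme.
Each nominee drops at least one matchup (Yilmaz loses to Kwan; Kwan loses to Larsen; Pham loses to Kwan; Ekwueme loses to Kwan; Larsen loses to Pham); the cycle Kwan > Pham > Larsen > Kwan rules out a Condorcet winner.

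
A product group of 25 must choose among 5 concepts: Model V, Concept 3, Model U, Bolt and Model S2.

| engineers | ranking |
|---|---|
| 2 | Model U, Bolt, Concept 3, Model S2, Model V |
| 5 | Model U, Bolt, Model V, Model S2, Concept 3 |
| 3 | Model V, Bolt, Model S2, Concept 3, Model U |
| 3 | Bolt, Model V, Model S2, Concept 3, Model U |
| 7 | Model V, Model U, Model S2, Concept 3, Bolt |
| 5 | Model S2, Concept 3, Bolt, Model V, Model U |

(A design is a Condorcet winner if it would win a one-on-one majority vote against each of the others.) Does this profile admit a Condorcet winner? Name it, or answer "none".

Head-to-head results (25 engineers):
Model V–Concept 3: Model V 18–7.
Model V–Model U: Model V 18–7.
Model V vs Bolt: Bolt, 15–10.
Model V vs Model S2: Model V is ranked higher on 5+3+3+7 = 18 ballots, Model S2 on 7. Model V wins 18–7.
Concept 3 vs Model U: Concept 3 preferred on 3+3+5 = 11 ballots; Model U wins 14–11.
Concept 3 vs Bolt: 7+5 = 12 for Concept 3, 13 for Bolt — Bolt by 13–12.
Concept 3–Model S2: Model S2 23–2.
Model U vs Bolt: Model U is ranked higher on 2+5+7 = 14 ballots, Bolt on 11. Model U wins 14–11.
Model U vs Model S2: 2+5+7 = 14 for Model U, 11 for Model S2 — Model U by 14–11.
Bolt–Model S2: Bolt 13–12.
Each design drops at least one matchup (Model V loses to Bolt; Concept 3 loses to Model V; Model U loses to Model V; Bolt loses to Model U; Model S2 loses to Model V); the cycle Model V > Model U > Bolt > Model V rules out a Condorcet winner.

none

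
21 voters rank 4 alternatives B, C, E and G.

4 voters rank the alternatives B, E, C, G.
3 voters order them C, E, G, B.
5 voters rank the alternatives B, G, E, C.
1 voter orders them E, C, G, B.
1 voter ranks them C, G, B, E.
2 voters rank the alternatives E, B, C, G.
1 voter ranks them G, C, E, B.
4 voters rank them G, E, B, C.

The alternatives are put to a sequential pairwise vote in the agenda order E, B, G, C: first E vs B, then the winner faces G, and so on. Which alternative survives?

Round 1: E vs B — 11–10, E advances.
Round 2: E vs G — 10–11, G advances.
Round 3: G vs C — 10–11, C advances.
C survives the agenda.

C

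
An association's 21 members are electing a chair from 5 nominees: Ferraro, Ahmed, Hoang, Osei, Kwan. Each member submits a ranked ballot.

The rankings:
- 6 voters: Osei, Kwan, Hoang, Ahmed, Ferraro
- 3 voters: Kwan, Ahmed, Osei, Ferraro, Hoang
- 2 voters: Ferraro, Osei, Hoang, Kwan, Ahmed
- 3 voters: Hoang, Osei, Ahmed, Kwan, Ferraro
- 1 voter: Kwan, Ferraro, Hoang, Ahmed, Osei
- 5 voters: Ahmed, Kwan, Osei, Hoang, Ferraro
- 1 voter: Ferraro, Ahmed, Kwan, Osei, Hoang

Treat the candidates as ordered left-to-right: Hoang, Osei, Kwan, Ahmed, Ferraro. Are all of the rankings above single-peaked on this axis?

Axis positions: Hoang=1, Osei=2, Kwan=3, Ahmed=4, Ferraro=5.
Faction 1 (peak Osei at position 2): ranking walks positions 2-3-1-4-5, expanding outward from the peak — single-peaked.
Faction 2 (peak Kwan at position 3): ranking walks positions 3-4-2-5-1, expanding outward from the peak — single-peaked.
Faction 3: ranking walks positions 5-2-1-3-4; Osei is ranked above Ahmed even though Ahmed lies between Osei and the peak Ferraro on the axis — preferences dip and rise again. Not single-peaked.
Faction 4: ranking walks positions 1-2-4-3-5; Ahmed is ranked above Kwan even though Kwan lies between Ahmed and the peak Hoang on the axis — preferences dip and rise again. Not single-peaked.
Faction 5: ranking walks positions 3-5-1-4-2; Ferraro is ranked above Ahmed even though Ahmed lies between Ferraro and the peak Kwan on the axis — preferences dip and rise again. Not single-peaked.
Faction 6 (peak Ahmed at position 4): ranking walks positions 4-3-2-1-5, expanding outward from the peak — single-peaked.
Faction 7 (peak Ferraro at position 5): ranking walks positions 5-4-3-2-1, expanding outward from the peak — single-peaked.
Faction 3 violates single-peakedness, so the profile is not single-peaked on this axis.

no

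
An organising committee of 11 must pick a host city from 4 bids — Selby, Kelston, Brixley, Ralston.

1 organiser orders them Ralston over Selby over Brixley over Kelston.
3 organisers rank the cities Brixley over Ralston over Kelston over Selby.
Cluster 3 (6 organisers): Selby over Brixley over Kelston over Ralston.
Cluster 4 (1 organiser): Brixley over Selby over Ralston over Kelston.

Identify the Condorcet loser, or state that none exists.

Ralston

Pairwise majorities:
Selby vs Kelston: Selby wins 8–3.
Selby vs Brixley: Selby is ranked higher on 1+6 = 7 ballots, Brixley on 4. Selby wins 7–4.
Selby vs Ralston: 6+1 = 7 for Selby, 4 for Ralston — Selby by 7–4.
Kelston vs Brixley: 0 to 11, Brixley.
Kelston vs Ralston: 6 for Kelston, 5 for Ralston — Kelston by 6–5.
Brixley vs Ralston: Brixley, 10–1.
Only Ralston has no wins; Ralston is the Condorcet loser.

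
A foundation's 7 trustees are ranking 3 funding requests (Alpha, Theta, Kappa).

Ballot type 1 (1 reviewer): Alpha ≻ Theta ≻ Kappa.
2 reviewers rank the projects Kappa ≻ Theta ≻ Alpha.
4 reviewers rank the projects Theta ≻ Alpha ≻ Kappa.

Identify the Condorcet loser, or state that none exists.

Kappa

Head-to-head results (7 reviewers):
Alpha vs Theta: 1 to 6, Theta.
Alpha vs Kappa: Alpha wins 5–2.
Theta vs Kappa: 5 to 2, Theta.
Kappa is beaten in every head-to-head and is the Condorcet loser.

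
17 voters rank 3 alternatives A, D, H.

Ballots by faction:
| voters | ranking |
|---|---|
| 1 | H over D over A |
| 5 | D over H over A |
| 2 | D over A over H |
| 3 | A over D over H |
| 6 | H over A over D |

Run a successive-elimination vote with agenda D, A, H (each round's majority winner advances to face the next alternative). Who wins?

H

Round 1: D vs A — 8–9, A advances.
Round 2: A vs H — 5–12, H advances.
H survives the agenda.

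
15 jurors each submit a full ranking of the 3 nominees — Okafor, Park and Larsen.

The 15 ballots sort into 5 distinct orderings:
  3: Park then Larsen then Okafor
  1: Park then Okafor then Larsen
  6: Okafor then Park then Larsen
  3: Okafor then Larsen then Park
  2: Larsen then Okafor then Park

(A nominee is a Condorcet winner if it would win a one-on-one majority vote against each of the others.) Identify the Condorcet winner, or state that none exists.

Pairwise majorities:
Okafor vs Park: Okafor wins 11–4.
Okafor vs Larsen: Okafor wins 10–5.
Park–Larsen: Park 10–5.
Okafor defeats every rival head-to-head and is the Condorcet winner.

Okafor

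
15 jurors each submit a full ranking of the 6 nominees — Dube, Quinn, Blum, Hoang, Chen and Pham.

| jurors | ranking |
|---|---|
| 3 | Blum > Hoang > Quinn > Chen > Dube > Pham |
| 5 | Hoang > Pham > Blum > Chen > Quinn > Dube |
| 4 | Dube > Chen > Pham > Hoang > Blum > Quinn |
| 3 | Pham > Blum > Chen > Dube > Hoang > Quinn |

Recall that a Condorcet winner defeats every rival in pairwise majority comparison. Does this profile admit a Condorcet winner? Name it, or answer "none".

Hoang

Check each pair by majority over 15 ballots:
Dube vs Quinn: Quinn wins 8–7.
Dube–Blum: Blum 11–4.
Dube vs Hoang: Hoang, 8–7.
Dube vs Chen: Dube preferred on 4 ballots; Chen wins 11–4.
Dube vs Pham: Pham, 8–7.
Quinn vs Blum: 0 for Quinn, 15 for Blum — Blum by 15–0.
Quinn vs Hoang: Hoang wins 15–0.
Quinn vs Chen: Chen, 12–3.
Quinn vs Pham: Quinn preferred on 3 ballots; Pham wins 12–3.
Blum vs Hoang: Hoang, 9–6.
Blum vs Chen: Blum is ranked higher on 3+5+3 = 11 ballots, Chen on 4. Blum wins 11–4.
Blum vs Pham: Blum preferred on 3 ballots; Pham wins 12–3.
Hoang vs Chen: Hoang is ranked higher on 3+5 = 8 ballots, Chen on 7. Hoang wins 8–7.
Hoang vs Pham: Hoang wins 8–7.
Chen vs Pham: Chen preferred on 3+4 = 7 ballots; Pham wins 8–7.
Hoang beats each of Dube, Quinn, Blum, Chen, Pham — Hoang is the Condorcet winner.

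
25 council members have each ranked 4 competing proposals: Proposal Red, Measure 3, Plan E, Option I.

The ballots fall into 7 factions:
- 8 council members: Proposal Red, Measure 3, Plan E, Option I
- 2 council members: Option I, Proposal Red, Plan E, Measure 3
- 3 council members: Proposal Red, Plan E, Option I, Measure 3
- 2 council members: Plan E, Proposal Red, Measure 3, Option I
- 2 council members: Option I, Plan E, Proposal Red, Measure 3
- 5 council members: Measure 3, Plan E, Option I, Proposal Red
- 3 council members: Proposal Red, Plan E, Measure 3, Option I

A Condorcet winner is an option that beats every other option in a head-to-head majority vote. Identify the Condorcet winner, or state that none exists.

Proposal Red

Check each pair by majority over 25 ballots:
Proposal Red vs Measure 3: 8+2+3+2+2+3 = 20 for Proposal Red, 5 for Measure 3 — Proposal Red by 20–5.
Proposal Red vs Plan E: 8+2+3+3 = 16 for Proposal Red, 9 for Plan E — Proposal Red by 16–9.
Proposal Red vs Option I: 8+3+2+3 = 16 for Proposal Red, 9 for Option I — Proposal Red by 16–9.
Measure 3 vs Plan E: Measure 3 is ranked higher on 8+5 = 13 ballots, Plan E on 12. Measure 3 wins 13–12.
Measure 3 vs Option I: Measure 3 is ranked higher on 8+2+5+3 = 18 ballots, Option I on 7. Measure 3 wins 18–7.
Plan E vs Option I: 8+3+2+5+3 = 21 for Plan E, 4 for Option I — Plan E by 21–4.
Only Proposal Red has no losses; Proposal Red is the Condorcet winner.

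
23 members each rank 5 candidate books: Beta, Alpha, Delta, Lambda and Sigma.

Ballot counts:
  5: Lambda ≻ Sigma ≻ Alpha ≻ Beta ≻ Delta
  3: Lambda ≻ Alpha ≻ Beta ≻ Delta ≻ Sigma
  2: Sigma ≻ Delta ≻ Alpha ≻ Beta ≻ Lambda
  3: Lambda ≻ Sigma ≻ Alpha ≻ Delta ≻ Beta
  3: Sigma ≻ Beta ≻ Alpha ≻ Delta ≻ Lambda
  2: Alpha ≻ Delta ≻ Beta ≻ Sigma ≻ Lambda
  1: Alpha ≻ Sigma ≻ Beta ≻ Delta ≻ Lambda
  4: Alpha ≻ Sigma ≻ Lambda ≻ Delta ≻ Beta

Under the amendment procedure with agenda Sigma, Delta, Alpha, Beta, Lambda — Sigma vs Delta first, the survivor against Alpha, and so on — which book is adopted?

Round 1: Sigma vs Delta — 18–5, Sigma advances.
Round 2: Sigma vs Alpha — 13–10, Sigma advances.
Round 3: Sigma vs Beta — 18–5, Sigma advances.
Round 4: Sigma vs Lambda — 12–11, Sigma advances.
Sigma survives the agenda.

Sigma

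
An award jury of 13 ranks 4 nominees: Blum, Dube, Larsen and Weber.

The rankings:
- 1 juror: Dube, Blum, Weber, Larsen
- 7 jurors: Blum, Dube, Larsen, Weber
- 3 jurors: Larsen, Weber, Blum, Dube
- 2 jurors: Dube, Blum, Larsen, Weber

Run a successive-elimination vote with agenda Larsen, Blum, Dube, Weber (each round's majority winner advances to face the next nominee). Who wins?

Blum

Round 1: Larsen vs Blum — 3–10, Blum advances.
Round 2: Blum vs Dube — 10–3, Blum advances.
Round 3: Blum vs Weber — 10–3, Blum advances.
Blum survives the agenda.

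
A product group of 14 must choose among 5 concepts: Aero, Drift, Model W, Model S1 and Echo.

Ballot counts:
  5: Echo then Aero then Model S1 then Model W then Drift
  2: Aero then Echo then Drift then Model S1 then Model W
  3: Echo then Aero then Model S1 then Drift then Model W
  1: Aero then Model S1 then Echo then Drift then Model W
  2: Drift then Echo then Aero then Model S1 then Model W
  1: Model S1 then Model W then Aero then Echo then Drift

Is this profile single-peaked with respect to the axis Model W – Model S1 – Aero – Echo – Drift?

yes

Axis positions: Model W=1, Model S1=2, Aero=3, Echo=4, Drift=5.
Group 1 (peak Echo at position 4): ranking walks positions 4-3-2-1-5, expanding outward from the peak — single-peaked.
Group 2 (peak Aero at position 3): ranking walks positions 3-4-5-2-1, expanding outward from the peak — single-peaked.
Group 3 (peak Echo at position 4): ranking walks positions 4-3-2-5-1, expanding outward from the peak — single-peaked.
Group 4 (peak Aero at position 3): ranking walks positions 3-2-4-5-1, expanding outward from the peak — single-peaked.
Group 5 (peak Drift at position 5): ranking walks positions 5-4-3-2-1, expanding outward from the peak — single-peaked.
Group 6 (peak Model S1 at position 2): ranking walks positions 2-1-3-4-5, expanding outward from the peak — single-peaked.
Every ranking is single-peaked on this axis.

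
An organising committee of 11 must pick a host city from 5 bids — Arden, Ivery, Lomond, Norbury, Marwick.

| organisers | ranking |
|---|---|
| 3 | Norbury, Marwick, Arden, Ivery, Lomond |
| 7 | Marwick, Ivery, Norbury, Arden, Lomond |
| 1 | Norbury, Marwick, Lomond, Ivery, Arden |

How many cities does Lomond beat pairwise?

Lomond against each rival (11 organisers):
Lomond vs Arden: Arden wins 10–1.
Lomond vs Ivery: Lomond preferred on 1 ballot; Ivery wins 10–1.
Lomond vs Norbury: Norbury wins 11–0.
Lomond vs Marwick: Marwick wins 11–0.
Lomond beats no one; loses to Arden, Ivery, Norbury, Marwick — 0 pairwise wins.

0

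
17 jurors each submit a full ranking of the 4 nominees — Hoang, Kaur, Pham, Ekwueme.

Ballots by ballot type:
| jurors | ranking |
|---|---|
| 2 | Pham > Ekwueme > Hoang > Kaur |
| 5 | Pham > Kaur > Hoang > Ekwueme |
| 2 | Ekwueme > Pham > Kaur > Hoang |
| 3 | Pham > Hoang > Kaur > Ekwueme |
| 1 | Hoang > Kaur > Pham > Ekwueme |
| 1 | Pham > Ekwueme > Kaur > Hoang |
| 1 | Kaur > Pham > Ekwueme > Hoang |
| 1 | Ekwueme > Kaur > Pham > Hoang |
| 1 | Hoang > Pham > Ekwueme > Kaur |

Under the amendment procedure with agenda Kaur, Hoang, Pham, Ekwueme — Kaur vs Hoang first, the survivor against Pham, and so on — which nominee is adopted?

Pham

Round 1: Kaur vs Hoang — 10–7, Kaur advances.
Round 2: Kaur vs Pham — 3–14, Pham advances.
Round 3: Pham vs Ekwueme — 14–3, Pham advances.
The agenda winner is Pham.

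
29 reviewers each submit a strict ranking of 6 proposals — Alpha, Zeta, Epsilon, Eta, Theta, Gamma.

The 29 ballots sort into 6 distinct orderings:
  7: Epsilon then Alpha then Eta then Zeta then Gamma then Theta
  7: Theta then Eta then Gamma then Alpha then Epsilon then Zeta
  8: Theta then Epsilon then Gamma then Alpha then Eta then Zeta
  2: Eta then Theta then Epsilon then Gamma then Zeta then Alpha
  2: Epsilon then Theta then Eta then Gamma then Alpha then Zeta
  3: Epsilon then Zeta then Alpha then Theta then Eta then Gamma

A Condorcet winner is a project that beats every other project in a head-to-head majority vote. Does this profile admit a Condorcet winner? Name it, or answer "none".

Theta

Head-to-head results (29 reviewers):
Alpha vs Zeta: 7+7+8+2 = 24 for Alpha, 5 for Zeta — Alpha by 24–5.
Alpha vs Epsilon: Alpha preferred on 7 ballots; Epsilon wins 22–7.
Alpha vs Eta: Alpha is ranked higher on 7+8+3 = 18 ballots, Eta on 11. Alpha wins 18–11.
Alpha vs Theta: Alpha preferred on 7+3 = 10 ballots; Theta wins 19–10.
Alpha vs Gamma: 10 to 19, Gamma.
Zeta vs Epsilon: 0 for Zeta, 29 for Epsilon — Epsilon by 29–0.
Zeta vs Eta: 3 for Zeta, 26 for Eta — Eta by 26–3.
Zeta vs Theta: 10 to 19, Theta.
Zeta vs Gamma: Zeta is ranked higher on 7+3 = 10 ballots, Gamma on 19. Gamma wins 19–10.
Epsilon vs Eta: Epsilon preferred on 7+8+2+3 = 20 ballots; Epsilon wins 20–9.
Epsilon vs Theta: 12 to 17, Theta.
Epsilon vs Gamma: Epsilon preferred on 7+8+2+2+3 = 22 ballots; Epsilon wins 22–7.
Eta vs Theta: 9 to 20, Theta.
Eta vs Gamma: 7+7+2+2+3 = 21 for Eta, 8 for Gamma — Eta by 21–8.
Theta vs Gamma: Theta preferred on 7+8+2+2+3 = 22 ballots; Theta wins 22–7.
Only Theta has no losses; Theta is the Condorcet winner.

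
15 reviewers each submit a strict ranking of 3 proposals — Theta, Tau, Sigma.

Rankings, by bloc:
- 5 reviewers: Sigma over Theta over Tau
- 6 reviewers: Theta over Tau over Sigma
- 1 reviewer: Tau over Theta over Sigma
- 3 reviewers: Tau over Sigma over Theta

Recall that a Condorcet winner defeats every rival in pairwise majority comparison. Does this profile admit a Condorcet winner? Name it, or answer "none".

Head-to-head results (15 reviewers):
Theta vs Tau: Theta is ranked higher on 5+6 = 11 ballots, Tau on 4. Theta wins 11–4.
Theta vs Sigma: Theta preferred on 6+1 = 7 ballots; Sigma wins 8–7.
Tau vs Sigma: Tau preferred on 6+1+3 = 10 ballots; Tau wins 10–5.
No project is unbeaten: Theta loses to Sigma; Tau loses to Theta; Sigma loses to Tau. In particular Theta beats Tau beats Sigma beats Theta is a majority cycle — no Condorcet winner exists.

none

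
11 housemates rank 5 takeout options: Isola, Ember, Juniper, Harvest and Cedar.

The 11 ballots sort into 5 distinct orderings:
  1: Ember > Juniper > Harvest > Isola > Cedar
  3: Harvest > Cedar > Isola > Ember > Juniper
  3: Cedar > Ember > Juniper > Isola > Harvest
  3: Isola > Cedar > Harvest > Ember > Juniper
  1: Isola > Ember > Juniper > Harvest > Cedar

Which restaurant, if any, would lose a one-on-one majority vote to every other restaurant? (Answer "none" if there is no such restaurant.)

Juniper

Pairwise majorities:
Isola vs Ember: 3+3+1 = 7 for Isola, 4 for Ember — Isola by 7–4.
Isola–Juniper: Isola 7–4.
Isola vs Harvest: Isola, 7–4.
Isola vs Cedar: Isola preferred on 1+3+1 = 5 ballots; Cedar wins 6–5.
Ember vs Juniper: 11 to 0, Ember.
Ember vs Harvest: Ember preferred on 1+3+1 = 5 ballots; Harvest wins 6–5.
Ember vs Cedar: Cedar, 9–2.
Juniper vs Harvest: 1+3+1 = 5 for Juniper, 6 for Harvest — Harvest by 6–5.
Juniper–Cedar: Cedar 9–2.
Harvest vs Cedar: Cedar wins 6–5.
Juniper is beaten in every head-to-head and is the Condorcet loser.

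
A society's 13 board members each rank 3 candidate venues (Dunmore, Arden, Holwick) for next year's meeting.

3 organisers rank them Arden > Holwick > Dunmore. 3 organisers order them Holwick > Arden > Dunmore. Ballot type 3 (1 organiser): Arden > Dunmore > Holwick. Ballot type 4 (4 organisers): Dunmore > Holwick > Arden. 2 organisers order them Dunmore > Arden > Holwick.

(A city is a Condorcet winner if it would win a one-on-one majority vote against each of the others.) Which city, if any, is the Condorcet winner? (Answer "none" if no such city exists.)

Pairwise majorities:
Dunmore vs Arden: Arden, 7–6.
Dunmore vs Holwick: Dunmore wins 7–6.
Arden–Holwick: Holwick 7–6.
Each city drops at least one matchup (Dunmore loses to Arden; Arden loses to Holwick; Holwick loses to Dunmore); the cycle Dunmore > Holwick > Arden > Dunmore rules out a Condorcet winner.

none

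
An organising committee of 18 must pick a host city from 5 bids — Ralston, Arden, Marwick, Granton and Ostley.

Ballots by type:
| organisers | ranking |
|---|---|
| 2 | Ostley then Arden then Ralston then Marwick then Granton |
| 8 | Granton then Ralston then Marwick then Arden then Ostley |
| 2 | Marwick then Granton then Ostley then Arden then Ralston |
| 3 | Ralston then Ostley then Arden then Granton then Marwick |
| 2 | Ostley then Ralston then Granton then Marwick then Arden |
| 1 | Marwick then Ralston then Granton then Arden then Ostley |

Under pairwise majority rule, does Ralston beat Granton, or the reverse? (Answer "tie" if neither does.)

Granton

Ballots ranking Ralston above Granton: 2 + 3 + 2 + 1 = 8.
Ballots ranking Granton above Ralston: 18 − 8 = 10.
Granton wins the head-to-head 10–8.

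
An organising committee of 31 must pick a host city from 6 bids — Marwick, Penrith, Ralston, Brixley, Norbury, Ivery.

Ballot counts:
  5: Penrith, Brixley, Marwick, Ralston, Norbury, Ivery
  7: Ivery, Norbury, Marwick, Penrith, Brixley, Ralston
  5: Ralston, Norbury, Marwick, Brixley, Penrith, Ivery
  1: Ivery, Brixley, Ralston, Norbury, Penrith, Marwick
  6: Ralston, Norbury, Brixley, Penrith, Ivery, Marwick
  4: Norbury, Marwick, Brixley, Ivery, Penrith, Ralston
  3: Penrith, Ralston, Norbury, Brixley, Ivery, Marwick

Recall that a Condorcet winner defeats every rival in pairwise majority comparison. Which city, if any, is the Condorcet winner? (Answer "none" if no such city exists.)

Check each pair by majority over 31 ballots:
Marwick–Penrith: Marwick 16–15.
Marwick–Ralston: Marwick 16–15.
Marwick–Brixley: Marwick 16–15.
Marwick–Norbury: Norbury 26–5.
Marwick vs Ivery: 14 to 17, Ivery.
Penrith–Ralston: Penrith 19–12.
Penrith vs Brixley: Brixley, 16–15.
Penrith vs Norbury: 8 to 23, Norbury.
Penrith vs Ivery: Penrith is ranked higher on 5+5+6+3 = 19 ballots, Ivery on 12. Penrith wins 19–12.
Ralston vs Brixley: 14 to 17, Brixley.
Ralston vs Norbury: Ralston, 20–11.
Ralston vs Ivery: 19 to 12, Ralston.
Brixley–Norbury: Norbury 25–6.
Brixley vs Ivery: Brixley preferred on 5+5+6+4+3 = 23 ballots; Brixley wins 23–8.
Norbury vs Ivery: 23 to 8, Norbury.
Each city drops at least one matchup (Marwick loses to Norbury; Penrith loses to Marwick; Ralston loses to Marwick; Brixley loses to Marwick; Norbury loses to Ralston; Ivery loses to Penrith); the cycle Marwick → Penrith → Ivery → Marwick rules out a Condorcet winner.

none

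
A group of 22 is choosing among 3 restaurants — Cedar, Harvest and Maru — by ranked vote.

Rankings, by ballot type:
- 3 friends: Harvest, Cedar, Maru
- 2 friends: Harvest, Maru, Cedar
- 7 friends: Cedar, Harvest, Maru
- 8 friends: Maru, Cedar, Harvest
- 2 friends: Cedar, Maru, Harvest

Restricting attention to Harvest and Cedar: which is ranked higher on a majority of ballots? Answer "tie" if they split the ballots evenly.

Ballots ranking Harvest above Cedar: 3 + 2 = 5.
Ballots ranking Cedar above Harvest: 22 − 5 = 17.
Cedar wins the head-to-head 17–5.

Cedar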